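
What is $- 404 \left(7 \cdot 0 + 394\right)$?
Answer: $-159176$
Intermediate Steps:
$- 404 \left(7 \cdot 0 + 394\right) = - 404 \left(0 + 394\right) = \left(-404\right) 394 = -159176$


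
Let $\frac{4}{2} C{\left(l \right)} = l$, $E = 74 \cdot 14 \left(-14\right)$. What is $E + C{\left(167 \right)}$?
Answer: $- \frac{28841}{2} \approx -14421.0$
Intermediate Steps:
$E = -14504$ ($E = 1036 \left(-14\right) = -14504$)
$C{\left(l \right)} = \frac{l}{2}$
$E + C{\left(167 \right)} = -14504 + \frac{1}{2} \cdot 167 = -14504 + \frac{167}{2} = - \frac{28841}{2}$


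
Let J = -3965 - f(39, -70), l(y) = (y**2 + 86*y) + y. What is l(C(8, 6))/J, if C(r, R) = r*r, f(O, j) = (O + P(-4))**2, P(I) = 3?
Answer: -9664/5729 ≈ -1.6869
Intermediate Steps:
f(O, j) = (3 + O)**2 (f(O, j) = (O + 3)**2 = (3 + O)**2)
C(r, R) = r**2
l(y) = y**2 + 87*y
J = -5729 (J = -3965 - (3 + 39)**2 = -3965 - 1*42**2 = -3965 - 1*1764 = -3965 - 1764 = -5729)
l(C(8, 6))/J = (8**2*(87 + 8**2))/(-5729) = (64*(87 + 64))*(-1/5729) = (64*151)*(-1/5729) = 9664*(-1/5729) = -9664/5729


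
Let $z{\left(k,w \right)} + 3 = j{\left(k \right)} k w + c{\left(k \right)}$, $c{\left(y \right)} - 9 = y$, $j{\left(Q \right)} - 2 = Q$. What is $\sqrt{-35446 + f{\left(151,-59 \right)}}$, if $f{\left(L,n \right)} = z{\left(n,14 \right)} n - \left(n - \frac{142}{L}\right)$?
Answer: $\frac{108 i \sqrt{5493229}}{151} \approx 1676.3 i$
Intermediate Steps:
$j{\left(Q \right)} = 2 + Q$
$c{\left(y \right)} = 9 + y$
$z{\left(k,w \right)} = 6 + k + k w \left(2 + k\right)$ ($z{\left(k,w \right)} = -3 + \left(\left(2 + k\right) k w + \left(9 + k\right)\right) = -3 + \left(k \left(2 + k\right) w + \left(9 + k\right)\right) = -3 + \left(k w \left(2 + k\right) + \left(9 + k\right)\right) = -3 + \left(9 + k + k w \left(2 + k\right)\right) = 6 + k + k w \left(2 + k\right)$)
$f{\left(L,n \right)} = - n + \frac{142}{L} + n \left(6 + n + 14 n \left(2 + n\right)\right)$ ($f{\left(L,n \right)} = \left(6 + n + n 14 \left(2 + n\right)\right) n - \left(n - \frac{142}{L}\right) = \left(6 + n + 14 n \left(2 + n\right)\right) n - \left(n - \frac{142}{L}\right) = n \left(6 + n + 14 n \left(2 + n\right)\right) - \left(n - \frac{142}{L}\right) = - n + \frac{142}{L} + n \left(6 + n + 14 n \left(2 + n\right)\right)$)
$\sqrt{-35446 + f{\left(151,-59 \right)}} = \sqrt{-35446 + \frac{142 + 151 \left(-59\right) \left(5 - 59 + 14 \left(-59\right) \left(2 - 59\right)\right)}{151}} = \sqrt{-35446 + \frac{142 + 151 \left(-59\right) \left(5 - 59 + 14 \left(-59\right) \left(-57\right)\right)}{151}} = \sqrt{-35446 + \frac{142 + 151 \left(-59\right) \left(5 - 59 + 47082\right)}{151}} = \sqrt{-35446 + \frac{142 + 151 \left(-59\right) 47028}{151}} = \sqrt{-35446 + \frac{142 - 418972452}{151}} = \sqrt{-35446 + \frac{1}{151} \left(-418972310\right)} = \sqrt{-35446 - \frac{418972310}{151}} = \sqrt{- \frac{424324656}{151}} = \frac{108 i \sqrt{5493229}}{151}$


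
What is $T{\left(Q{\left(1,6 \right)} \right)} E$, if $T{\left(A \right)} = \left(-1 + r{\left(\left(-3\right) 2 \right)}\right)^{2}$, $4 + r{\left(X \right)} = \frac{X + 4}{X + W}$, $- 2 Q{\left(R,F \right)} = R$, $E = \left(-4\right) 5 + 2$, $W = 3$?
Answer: $-338$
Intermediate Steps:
$E = -18$ ($E = -20 + 2 = -18$)
$Q{\left(R,F \right)} = - \frac{R}{2}$
$r{\left(X \right)} = -4 + \frac{4 + X}{3 + X}$ ($r{\left(X \right)} = -4 + \frac{X + 4}{X + 3} = -4 + \frac{4 + X}{3 + X}$)
$T{\left(A \right)} = \frac{169}{9}$ ($T{\left(A \right)} = \left(-1 + \frac{-8 - 3 \left(\left(-3\right) 2\right)}{3 - 6}\right)^{2} = \left(-1 + \frac{-8 - -18}{3 - 6}\right)^{2} = \left(-1 + \frac{-8 + 18}{-3}\right)^{2} = \left(-1 - \frac{10}{3}\right)^{2} = \left(- \frac{13}{3}\right)^{2} = \frac{169}{9}$)
$T{\left(Q{\left(1,6 \right)} \right)} E = \frac{169}{9} \left(-18\right) = -338$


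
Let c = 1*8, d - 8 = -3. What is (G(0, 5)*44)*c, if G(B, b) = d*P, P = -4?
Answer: -7040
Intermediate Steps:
d = 5 (d = 8 - 3 = 5)
c = 8
G(B, b) = -20 (G(B, b) = 5*(-4) = -20)
(G(0, 5)*44)*c = -20*44*8 = -880*8 = -7040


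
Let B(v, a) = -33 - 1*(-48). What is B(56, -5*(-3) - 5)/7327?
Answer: 15/7327 ≈ 0.0020472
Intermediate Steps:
B(v, a) = 15 (B(v, a) = -33 + 48 = 15)
B(56, -5*(-3) - 5)/7327 = 15/7327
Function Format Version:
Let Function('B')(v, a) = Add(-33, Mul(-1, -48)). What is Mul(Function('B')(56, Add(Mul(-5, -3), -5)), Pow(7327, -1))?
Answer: Rational(15, 7327) ≈ 0.0020472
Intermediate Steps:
Function('B')(v, a) = 15 (Function('B')(v, a) = Add(-33, 48) = 15)
Mul(Function('B')(56, Add(Mul(-5, -3), -5)), Pow(7327, -1)) = Mul(15, Pow(7327, -1)) = Mul(15, Rational(1, 7327)) = Rational(15, 7327)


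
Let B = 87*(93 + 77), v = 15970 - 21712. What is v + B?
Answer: 9048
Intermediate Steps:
v = -5742
B = 14790 (B = 87*170 = 14790)
v + B = -5742 + 14790 = 9048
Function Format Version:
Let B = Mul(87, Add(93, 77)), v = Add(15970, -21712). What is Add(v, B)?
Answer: 9048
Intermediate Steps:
v = -5742
B = 14790 (B = Mul(87, 170) = 14790)
Add(v, B) = Add(-5742, 14790) = 9048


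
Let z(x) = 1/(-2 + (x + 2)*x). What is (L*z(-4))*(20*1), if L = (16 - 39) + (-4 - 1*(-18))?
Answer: -30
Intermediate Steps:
z(x) = 1/(-2 + x*(2 + x)) (z(x) = 1/(-2 + (2 + x)*x) = 1/(-2 + x*(2 + x)))
L = -9 (L = -23 + (-4 + 18) = -23 + 14 = -9)
(L*z(-4))*(20*1) = (-9/(-2 + (-4)² + 2*(-4)))*(20*1) = -9/(-2 + 16 - 8)*20 = -9/6*20 = -9*⅙*20 = -3/2*20 = -30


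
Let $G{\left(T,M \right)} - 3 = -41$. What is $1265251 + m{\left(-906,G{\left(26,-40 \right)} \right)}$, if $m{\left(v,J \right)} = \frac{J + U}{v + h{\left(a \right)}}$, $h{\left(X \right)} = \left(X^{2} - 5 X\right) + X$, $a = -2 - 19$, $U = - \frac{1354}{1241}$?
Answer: $\frac{598237291583}{472821} \approx 1.2653 \cdot 10^{6}$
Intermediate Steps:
$G{\left(T,M \right)} = -38$ ($G{\left(T,M \right)} = 3 - 41 = -38$)
$U = - \frac{1354}{1241}$ ($U = \left(-1354\right) \frac{1}{1241} = - \frac{1354}{1241} \approx -1.0911$)
$a = -21$ ($a = -2 - 19 = -21$)
$h{\left(X \right)} = X^{2} - 4 X$
$m{\left(v,J \right)} = \frac{- \frac{1354}{1241} + J}{525 + v}$ ($m{\left(v,J \right)} = \frac{J - \frac{1354}{1241}}{v - 21 \left(-4 - 21\right)} = \frac{- \frac{1354}{1241} + J}{v - -525} = \frac{- \frac{1354}{1241} + J}{v + 525} = \frac{- \frac{1354}{1241} + J}{525 + v}$)
$1265251 + m{\left(-906,G{\left(26,-40 \right)} \right)} = 1265251 + \frac{- \frac{1354}{1241} - 38}{525 - 906} = 1265251 + \frac{1}{-381} \left(- \frac{48512}{1241}\right) = 1265251 - - \frac{48512}{472821} = 1265251 + \frac{48512}{472821} = \frac{598237291583}{472821}$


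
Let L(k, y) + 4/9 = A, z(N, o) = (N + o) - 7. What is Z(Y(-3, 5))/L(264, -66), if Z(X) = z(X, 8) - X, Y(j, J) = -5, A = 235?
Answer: 9/2111 ≈ 0.0042634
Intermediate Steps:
z(N, o) = -7 + N + o
Z(X) = 1 (Z(X) = (-7 + X + 8) - X = (1 + X) - X = 1)
L(k, y) = 2111/9 (L(k, y) = -4/9 + 235 = 2111/9)
Z(Y(-3, 5))/L(264, -66) = 1/(2111/9) = 1*(9/2111) = 9/2111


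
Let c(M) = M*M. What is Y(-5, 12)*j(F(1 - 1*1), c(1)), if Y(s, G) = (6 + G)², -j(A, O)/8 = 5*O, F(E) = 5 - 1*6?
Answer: -12960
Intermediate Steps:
c(M) = M²
F(E) = -1 (F(E) = 5 - 6 = -1)
j(A, O) = -40*O
Y(-5, 12)*j(F(1 - 1*1), c(1)) = (6 + 12)²*(-40*1²) = 18²*(-40*1) = 324*(-40) = -12960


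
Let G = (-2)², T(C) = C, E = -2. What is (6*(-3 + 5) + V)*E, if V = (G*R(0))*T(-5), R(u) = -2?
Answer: -104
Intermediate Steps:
G = 4
V = 40 (V = (4*(-2))*(-5) = -8*(-5) = 40)
(6*(-3 + 5) + V)*E = (6*(-3 + 5) + 40)*(-2) = (6*2 + 40)*(-2) = (12 + 40)*(-2) = 52*(-2) = -104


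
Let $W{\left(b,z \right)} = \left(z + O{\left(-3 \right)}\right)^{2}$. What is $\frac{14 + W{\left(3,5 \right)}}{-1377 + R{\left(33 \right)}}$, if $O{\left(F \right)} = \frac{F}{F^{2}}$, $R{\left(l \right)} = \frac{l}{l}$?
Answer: $- \frac{161}{6192} \approx -0.026001$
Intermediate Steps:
$R{\left(l \right)} = 1$
$O{\left(F \right)} = \frac{1}{F}$ ($O{\left(F \right)} = \frac{F}{F^{2}} = \frac{1}{F}$)
$W{\left(b,z \right)} = \left(- \frac{1}{3} + z\right)^{2}$ ($W{\left(b,z \right)} = \left(z + \frac{1}{-3}\right)^{2} = \left(z - \frac{1}{3}\right)^{2} = \left(- \frac{1}{3} + z\right)^{2}$)
$\frac{14 + W{\left(3,5 \right)}}{-1377 + R{\left(33 \right)}} = \frac{14 + \frac{\left(-1 + 3 \cdot 5\right)^{2}}{9}}{-1377 + 1} = \frac{14 + \frac{\left(-1 + 15\right)^{2}}{9}}{-1376} = - \frac{14 + \frac{14^{2}}{9}}{1376} = - \frac{14 + \frac{1}{9} \cdot 196}{1376} = - \frac{14 + \frac{196}{9}}{1376} = \left(- \frac{1}{1376}\right) \frac{322}{9} = - \frac{161}{6192}$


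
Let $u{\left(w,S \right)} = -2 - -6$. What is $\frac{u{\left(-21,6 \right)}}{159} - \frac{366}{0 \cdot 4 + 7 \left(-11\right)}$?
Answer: $\frac{58502}{12243} \approx 4.7784$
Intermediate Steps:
$u{\left(w,S \right)} = 4$ ($u{\left(w,S \right)} = -2 + 6 = 4$)
$\frac{u{\left(-21,6 \right)}}{159} - \frac{366}{0 \cdot 4 + 7 \left(-11\right)} = \frac{4}{159} - \frac{366}{0 \cdot 4 + 7 \left(-11\right)} = 4 \cdot \frac{1}{159} - \frac{366}{0 - 77} = \frac{4}{159} - \frac{366}{-77} = \frac{4}{159} - - \frac{366}{77} = \frac{4}{159} + \frac{366}{77} = \frac{58502}{12243}$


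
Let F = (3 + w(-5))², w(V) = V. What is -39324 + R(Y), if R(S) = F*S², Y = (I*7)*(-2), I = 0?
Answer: -39324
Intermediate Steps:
Y = 0 (Y = (0*7)*(-2) = 0*(-2) = 0)
F = 4 (F = (3 - 5)² = (-2)² = 4)
R(S) = 4*S²
-39324 + R(Y) = -39324 + 4*0² = -39324 + 4*0 = -39324 + 0 = -39324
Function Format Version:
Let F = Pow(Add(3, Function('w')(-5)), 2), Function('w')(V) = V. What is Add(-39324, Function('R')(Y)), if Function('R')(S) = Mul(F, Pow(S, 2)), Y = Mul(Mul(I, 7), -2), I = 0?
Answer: -39324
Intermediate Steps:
Y = 0 (Y = Mul(Mul(0, 7), -2) = Mul(0, -2) = 0)
F = 4 (F = Pow(Add(3, -5), 2) = Pow(-2, 2) = 4)
Function('R')(S) = Mul(4, Pow(S, 2))
Add(-39324, Function('R')(Y)) = Add(-39324, Mul(4, Pow(0, 2))) = Add(-39324, Mul(4, 0)) = Add(-39324, 0) = -39324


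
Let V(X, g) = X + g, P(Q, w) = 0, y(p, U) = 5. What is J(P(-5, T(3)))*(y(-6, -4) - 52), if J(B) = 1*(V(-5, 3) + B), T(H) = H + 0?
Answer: 94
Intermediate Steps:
T(H) = H
J(B) = -2 + B (J(B) = 1*((-5 + 3) + B) = 1*(-2 + B) = -2 + B)
J(P(-5, T(3)))*(y(-6, -4) - 52) = (-2 + 0)*(5 - 52) = -2*(-47) = 94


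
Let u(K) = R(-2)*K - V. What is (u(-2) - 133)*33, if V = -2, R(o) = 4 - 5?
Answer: -4257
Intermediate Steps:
R(o) = -1
u(K) = 2 - K (u(K) = -K - 1*(-2) = -K + 2 = 2 - K)
(u(-2) - 133)*33 = ((2 - 1*(-2)) - 133)*33 = ((2 + 2) - 133)*33 = (4 - 133)*33 = -129*33 = -4257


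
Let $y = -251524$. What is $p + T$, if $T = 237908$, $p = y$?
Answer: $-13616$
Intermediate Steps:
$p = -251524$
$p + T = -251524 + 237908 = -13616$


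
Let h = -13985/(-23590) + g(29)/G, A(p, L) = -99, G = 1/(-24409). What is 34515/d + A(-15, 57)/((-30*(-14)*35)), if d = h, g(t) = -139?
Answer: 17978535807/5229108112900 ≈ 0.0034382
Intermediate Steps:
G = -1/24409 ≈ -4.0968e-5
h = 16007473815/4718 (h = -13985/(-23590) - 139/(-1/24409) = -13985*(-1/23590) - 139*(-24409) = 2797/4718 + 3392851 = 16007473815/4718 ≈ 3.3929e+6)
d = 16007473815/4718 ≈ 3.3929e+6
34515/d + A(-15, 57)/((-30*(-14)*35)) = 34515/(16007473815/4718) - 99/(-30*(-14)*35) = 34515*(4718/16007473815) - 99/(420*35) = 10856118/1067164921 - 99/14700 = 10856118/1067164921 - 99*1/14700 = 10856118/1067164921 - 33/4900 = 17978535807/5229108112900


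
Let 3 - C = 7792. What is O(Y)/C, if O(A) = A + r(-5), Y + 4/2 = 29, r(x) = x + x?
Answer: -17/7789 ≈ -0.0021826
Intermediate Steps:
r(x) = 2*x
Y = 27 (Y = -2 + 29 = 27)
C = -7789 (C = 3 - 1*7792 = 3 - 7792 = -7789)
O(A) = -10 + A (O(A) = A + 2*(-5) = A - 10 = -10 + A)
O(Y)/C = (-10 + 27)/(-7789) = 17*(-1/7789) = -17/7789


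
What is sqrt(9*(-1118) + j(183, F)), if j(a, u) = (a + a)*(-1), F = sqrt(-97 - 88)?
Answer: 2*I*sqrt(2607) ≈ 102.12*I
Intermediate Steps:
F = I*sqrt(185) (F = sqrt(-185) = I*sqrt(185) ≈ 13.601*I)
j(a, u) = -2*a (j(a, u) = (2*a)*(-1) = -2*a)
sqrt(9*(-1118) + j(183, F)) = sqrt(9*(-1118) - 2*183) = sqrt(-10062 - 366) = sqrt(-10428) = 2*I*sqrt(2607)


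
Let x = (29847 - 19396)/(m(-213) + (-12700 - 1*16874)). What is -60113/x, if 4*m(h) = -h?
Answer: 1014046197/5972 ≈ 1.6980e+5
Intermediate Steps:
m(h) = -h/4 (m(h) = (-h)/4 = -h/4)
x = -5972/16869 (x = (29847 - 19396)/(-¼*(-213) + (-12700 - 1*16874)) = 10451/(213/4 + (-12700 - 16874)) = 10451/(213/4 - 29574) = 10451/(-118083/4) = 10451*(-4/118083) = -5972/16869 ≈ -0.35402)
-60113/x = -60113/(-5972/16869) = -60113*(-16869/5972) = 1014046197/5972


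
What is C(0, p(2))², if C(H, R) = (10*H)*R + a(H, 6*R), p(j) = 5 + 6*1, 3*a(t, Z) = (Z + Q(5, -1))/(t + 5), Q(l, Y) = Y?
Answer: 169/9 ≈ 18.778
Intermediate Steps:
a(t, Z) = (-1 + Z)/(3*(5 + t)) (a(t, Z) = ((Z - 1)/(t + 5))/3 = ((-1 + Z)/(5 + t))/3 = (-1 + Z)/(3*(5 + t)))
p(j) = 11 (p(j) = 5 + 6 = 11)
C(H, R) = 10*H*R + (-1 + 6*R)/(3*(5 + H)) (C(H, R) = (10*H)*R + (-1 + 6*R)/(3*(5 + H)) = 10*H*R + (-1 + 6*R)/(3*(5 + H)))
C(0, p(2))² = ((-1 + 6*11 + 30*0*11*(5 + 0))/(3*(5 + 0)))² = ((⅓)*(-1 + 66 + 30*0*11*5)/5)² = ((⅓)*(⅕)*(-1 + 66 + 0))² = ((⅓)*(⅕)*65)² = (13/3)² = 169/9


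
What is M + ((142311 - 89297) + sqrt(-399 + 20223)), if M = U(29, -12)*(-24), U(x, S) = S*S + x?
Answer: 48862 + 4*sqrt(1239) ≈ 49003.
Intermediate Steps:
U(x, S) = x + S**2 (U(x, S) = S**2 + x = x + S**2)
M = -4152 (M = (29 + (-12)**2)*(-24) = (29 + 144)*(-24) = 173*(-24) = -4152)
M + ((142311 - 89297) + sqrt(-399 + 20223)) = -4152 + ((142311 - 89297) + sqrt(-399 + 20223)) = -4152 + (53014 + sqrt(19824)) = -4152 + (53014 + 4*sqrt(1239)) = 48862 + 4*sqrt(1239)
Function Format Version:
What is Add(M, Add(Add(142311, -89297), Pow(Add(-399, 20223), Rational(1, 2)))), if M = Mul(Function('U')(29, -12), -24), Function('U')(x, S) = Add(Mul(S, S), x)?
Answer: Add(48862, Mul(4, Pow(1239, Rational(1, 2)))) ≈ 49003.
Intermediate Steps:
Function('U')(x, S) = Add(x, Pow(S, 2)) (Function('U')(x, S) = Add(Pow(S, 2), x) = Add(x, Pow(S, 2)))
M = -4152 (M = Mul(Add(29, Pow(-12, 2)), -24) = Mul(Add(29, 144), -24) = Mul(173, -24) = -4152)
Add(M, Add(Add(142311, -89297), Pow(Add(-399, 20223), Rational(1, 2)))) = Add(-4152, Add(Add(142311, -89297), Pow(Add(-399, 20223), Rational(1, 2)))) = Add(-4152, Add(53014, Pow(19824, Rational(1, 2)))) = Add(-4152, Add(53014, Mul(4, Pow(1239, Rational(1, 2))))) = Add(48862, Mul(4, Pow(1239, Rational(1, 2))))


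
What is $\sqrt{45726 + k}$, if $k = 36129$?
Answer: $3 \sqrt{9095} \approx 286.1$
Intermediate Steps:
$\sqrt{45726 + k} = \sqrt{45726 + 36129} = \sqrt{81855} = 3 \sqrt{9095}$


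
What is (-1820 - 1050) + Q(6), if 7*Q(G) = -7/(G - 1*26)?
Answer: -57399/20 ≈ -2869.9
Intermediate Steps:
Q(G) = -1/(-26 + G) (Q(G) = (-7/(G - 1*26))/7 = (-7/(G - 26))/7 = (-7/(-26 + G))/7 = -1/(-26 + G))
(-1820 - 1050) + Q(6) = (-1820 - 1050) - 1/(-26 + 6) = -2870 - 1/(-20) = -2870 - 1*(-1/20) = -2870 + 1/20 = -57399/20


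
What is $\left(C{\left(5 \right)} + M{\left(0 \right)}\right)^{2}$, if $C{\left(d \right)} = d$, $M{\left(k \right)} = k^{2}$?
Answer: $25$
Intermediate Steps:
$\left(C{\left(5 \right)} + M{\left(0 \right)}\right)^{2} = \left(5 + 0^{2}\right)^{2} = \left(5 + 0\right)^{2} = 5^{2} = 25$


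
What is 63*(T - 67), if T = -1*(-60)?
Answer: -441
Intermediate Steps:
T = 60
63*(T - 67) = 63*(60 - 67) = 63*(-7) = -441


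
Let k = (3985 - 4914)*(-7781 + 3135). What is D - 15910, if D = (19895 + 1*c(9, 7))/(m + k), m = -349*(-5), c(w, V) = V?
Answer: -22899144996/1439293 ≈ -15910.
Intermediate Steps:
m = 1745
k = 4316134 (k = -929*(-4646) = 4316134)
D = 6634/1439293 (D = (19895 + 1*7)/(1745 + 4316134) = (19895 + 7)/4317879 = 19902*(1/4317879) = 6634/1439293 ≈ 0.0046092)
D - 15910 = 6634/1439293 - 15910 = -22899144996/1439293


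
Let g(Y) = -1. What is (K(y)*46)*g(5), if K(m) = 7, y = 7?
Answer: -322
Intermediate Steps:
(K(y)*46)*g(5) = (7*46)*(-1) = 322*(-1) = -322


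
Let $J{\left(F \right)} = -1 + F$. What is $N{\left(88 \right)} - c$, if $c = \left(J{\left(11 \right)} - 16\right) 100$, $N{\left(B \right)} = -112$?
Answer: $488$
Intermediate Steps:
$c = -600$ ($c = \left(\left(-1 + 11\right) - 16\right) 100 = \left(10 - 16\right) 100 = \left(-6\right) 100 = -600$)
$N{\left(88 \right)} - c = -112 - -600 = -112 + 600 = 488$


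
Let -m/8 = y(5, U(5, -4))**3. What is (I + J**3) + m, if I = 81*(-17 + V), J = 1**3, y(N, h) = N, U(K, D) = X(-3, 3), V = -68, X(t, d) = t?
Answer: -7884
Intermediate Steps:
U(K, D) = -3
J = 1
I = -6885 (I = 81*(-17 - 68) = 81*(-85) = -6885)
m = -1000 (m = -8*5**3 = -8*125 = -1000)
(I + J**3) + m = (-6885 + 1**3) - 1000 = (-6885 + 1) - 1000 = -6884 - 1000 = -7884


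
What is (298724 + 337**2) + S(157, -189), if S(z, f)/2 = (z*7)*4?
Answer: 421085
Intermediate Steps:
S(z, f) = 56*z (S(z, f) = 2*((z*7)*4) = 2*((7*z)*4) = 2*(28*z) = 56*z)
(298724 + 337**2) + S(157, -189) = (298724 + 337**2) + 56*157 = (298724 + 113569) + 8792 = 412293 + 8792 = 421085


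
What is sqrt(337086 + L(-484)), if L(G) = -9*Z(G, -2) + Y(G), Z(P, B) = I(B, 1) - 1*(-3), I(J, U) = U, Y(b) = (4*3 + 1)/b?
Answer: sqrt(163132187)/22 ≈ 580.56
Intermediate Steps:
Y(b) = 13/b (Y(b) = (12 + 1)/b = 13/b)
Z(P, B) = 4 (Z(P, B) = 1 - 1*(-3) = 1 + 3 = 4)
L(G) = -36 + 13/G (L(G) = -9*4 + 13/G = -36 + 13/G)
sqrt(337086 + L(-484)) = sqrt(337086 + (-36 + 13/(-484))) = sqrt(337086 + (-36 + 13*(-1/484))) = sqrt(337086 + (-36 - 13/484)) = sqrt(337086 - 17437/484) = sqrt(163132187/484) = sqrt(163132187)/22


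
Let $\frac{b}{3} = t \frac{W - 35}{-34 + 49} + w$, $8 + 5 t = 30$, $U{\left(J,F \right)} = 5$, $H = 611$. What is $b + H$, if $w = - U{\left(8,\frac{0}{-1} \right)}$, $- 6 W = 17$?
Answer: $\frac{42203}{75} \approx 562.71$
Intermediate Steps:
$W = - \frac{17}{6}$ ($W = \left(- \frac{1}{6}\right) 17 = - \frac{17}{6} \approx -2.8333$)
$t = \frac{22}{5}$ ($t = - \frac{8}{5} + \frac{1}{5} \cdot 30 = - \frac{8}{5} + 6 = \frac{22}{5} \approx 4.4$)
$w = -5$ ($w = \left(-1\right) 5 = -5$)
$b = - \frac{3622}{75}$ ($b = 3 \left(\frac{22 \frac{- \frac{17}{6} - 35}{-34 + 49}}{5} - 5\right) = 3 \left(\frac{22 \left(- \frac{227}{6 \cdot 15}\right)}{5} - 5\right) = 3 \left(\frac{22 \left(\left(- \frac{227}{6}\right) \frac{1}{15}\right)}{5} - 5\right) = 3 \left(\frac{22}{5} \left(- \frac{227}{90}\right) - 5\right) = 3 \left(- \frac{2497}{225} - 5\right) = 3 \left(- \frac{3622}{225}\right) = - \frac{3622}{75} \approx -48.293$)
$b + H = - \frac{3622}{75} + 611 = \frac{42203}{75}$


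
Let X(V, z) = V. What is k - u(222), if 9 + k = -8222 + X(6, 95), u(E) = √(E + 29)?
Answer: -8225 - √251 ≈ -8240.8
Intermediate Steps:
u(E) = √(29 + E)
k = -8225 (k = -9 + (-8222 + 6) = -9 - 8216 = -8225)
k - u(222) = -8225 - √(29 + 222) = -8225 - √251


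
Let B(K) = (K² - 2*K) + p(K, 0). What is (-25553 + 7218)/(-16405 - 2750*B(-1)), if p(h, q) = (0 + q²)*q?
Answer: 3667/4931 ≈ 0.74366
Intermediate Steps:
p(h, q) = q³ (p(h, q) = q²*q = q³)
B(K) = K² - 2*K (B(K) = (K² - 2*K) + 0³ = (K² - 2*K) + 0 = K² - 2*K)
(-25553 + 7218)/(-16405 - 2750*B(-1)) = (-25553 + 7218)/(-16405 - (-2750)*(-2 - 1)) = -18335/(-16405 - (-2750)*(-3)) = -18335/(-16405 - 2750*3) = -18335/(-16405 - 8250) = -18335/(-24655) = -18335*(-1/24655) = 3667/4931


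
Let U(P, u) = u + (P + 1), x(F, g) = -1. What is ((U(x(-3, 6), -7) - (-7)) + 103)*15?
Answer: 1545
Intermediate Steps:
U(P, u) = 1 + P + u (U(P, u) = u + (1 + P) = 1 + P + u)
((U(x(-3, 6), -7) - (-7)) + 103)*15 = (((1 - 1 - 7) - (-7)) + 103)*15 = ((-7 - 1*(-7)) + 103)*15 = ((-7 + 7) + 103)*15 = (0 + 103)*15 = 103*15 = 1545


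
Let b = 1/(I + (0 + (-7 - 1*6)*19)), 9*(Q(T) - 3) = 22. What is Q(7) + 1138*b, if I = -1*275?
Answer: 284/87 ≈ 3.2644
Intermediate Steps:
I = -275
Q(T) = 49/9 (Q(T) = 3 + (⅑)*22 = 3 + 22/9 = 49/9)
b = -1/522 (b = 1/(-275 + (0 + (-7 - 1*6)*19)) = 1/(-275 + (0 + (-7 - 6)*19)) = 1/(-275 + (0 - 13*19)) = 1/(-275 + (0 - 247)) = 1/(-275 - 247) = 1/(-522) = -1/522 ≈ -0.0019157)
Q(7) + 1138*b = 49/9 + 1138*(-1/522) = 49/9 - 569/261 = 284/87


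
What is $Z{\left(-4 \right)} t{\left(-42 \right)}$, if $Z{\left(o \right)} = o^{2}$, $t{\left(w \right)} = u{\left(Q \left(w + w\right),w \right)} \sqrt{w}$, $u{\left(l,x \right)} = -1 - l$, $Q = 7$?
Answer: $9392 i \sqrt{42} \approx 60867.0 i$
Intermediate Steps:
$t{\left(w \right)} = \sqrt{w} \left(-1 - 14 w\right)$ ($t{\left(w \right)} = \left(-1 - 7 \left(w + w\right)\right) \sqrt{w} = \left(-1 - 7 \cdot 2 w\right) \sqrt{w} = \left(-1 - 14 w\right) \sqrt{w} = \sqrt{w} \left(-1 - 14 w\right)$)
$Z{\left(-4 \right)} t{\left(-42 \right)} = \left(-4\right)^{2} \sqrt{-42} \left(-1 - -588\right) = 16 i \sqrt{42} \left(-1 + 588\right) = 16 i \sqrt{42} \cdot 587 = 16 \cdot 587 i \sqrt{42} = 9392 i \sqrt{42}$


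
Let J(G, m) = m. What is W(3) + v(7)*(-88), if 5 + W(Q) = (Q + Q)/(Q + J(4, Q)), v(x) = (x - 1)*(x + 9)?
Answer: -8452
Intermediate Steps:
v(x) = (-1 + x)*(9 + x)
W(Q) = -4 (W(Q) = -5 + (Q + Q)/(Q + Q) = -5 + (2*Q)/((2*Q)) = -5 + (2*Q)*(1/(2*Q)) = -5 + 1 = -4)
W(3) + v(7)*(-88) = -4 + (-9 + 7**2 + 8*7)*(-88) = -4 + (-9 + 49 + 56)*(-88) = -4 + 96*(-88) = -4 - 8448 = -8452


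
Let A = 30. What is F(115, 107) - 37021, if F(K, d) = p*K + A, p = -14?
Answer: -38601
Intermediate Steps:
F(K, d) = 30 - 14*K (F(K, d) = -14*K + 30 = 30 - 14*K)
F(115, 107) - 37021 = (30 - 14*115) - 37021 = (30 - 1610) - 37021 = -1580 - 37021 = -38601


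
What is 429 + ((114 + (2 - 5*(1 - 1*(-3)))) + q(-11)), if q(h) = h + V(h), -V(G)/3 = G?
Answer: 547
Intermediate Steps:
V(G) = -3*G
q(h) = -2*h (q(h) = h - 3*h = -2*h)
429 + ((114 + (2 - 5*(1 - 1*(-3)))) + q(-11)) = 429 + ((114 + (2 - 5*(1 - 1*(-3)))) - 2*(-11)) = 429 + ((114 + (2 - 5*(1 + 3))) + 22) = 429 + ((114 + (2 - 5*4)) + 22) = 429 + ((114 + (2 - 20)) + 22) = 429 + ((114 - 18) + 22) = 429 + (96 + 22) = 429 + 118 = 547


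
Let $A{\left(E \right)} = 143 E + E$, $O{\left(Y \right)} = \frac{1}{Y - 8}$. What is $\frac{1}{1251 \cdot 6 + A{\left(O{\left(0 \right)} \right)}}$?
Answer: $\frac{1}{7488} \approx 0.00013355$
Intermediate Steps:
$O{\left(Y \right)} = \frac{1}{-8 + Y}$
$A{\left(E \right)} = 144 E$
$\frac{1}{1251 \cdot 6 + A{\left(O{\left(0 \right)} \right)}} = \frac{1}{1251 \cdot 6 + \frac{144}{-8 + 0}} = \frac{1}{7506 + \frac{144}{-8}} = \frac{1}{7506 + 144 \left(- \frac{1}{8}\right)} = \frac{1}{7506 - 18} = \frac{1}{7488}$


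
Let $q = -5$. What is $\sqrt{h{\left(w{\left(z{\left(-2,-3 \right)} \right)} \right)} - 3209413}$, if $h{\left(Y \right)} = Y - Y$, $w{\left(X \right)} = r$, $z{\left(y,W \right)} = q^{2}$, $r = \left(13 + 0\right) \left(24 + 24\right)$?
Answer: $i \sqrt{3209413} \approx 1791.5 i$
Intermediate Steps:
$r = 624$ ($r = 13 \cdot 48 = 624$)
$z{\left(y,W \right)} = 25$ ($z{\left(y,W \right)} = \left(-5\right)^{2} = 25$)
$w{\left(X \right)} = 624$
$h{\left(Y \right)} = 0$
$\sqrt{h{\left(w{\left(z{\left(-2,-3 \right)} \right)} \right)} - 3209413} = \sqrt{0 - 3209413} = \sqrt{-3209413} = i \sqrt{3209413}$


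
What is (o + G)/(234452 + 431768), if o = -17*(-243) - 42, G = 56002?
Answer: 60091/666220 ≈ 0.090197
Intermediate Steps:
o = 4089 (o = 4131 - 42 = 4089)
(o + G)/(234452 + 431768) = (4089 + 56002)/(234452 + 431768) = 60091/666220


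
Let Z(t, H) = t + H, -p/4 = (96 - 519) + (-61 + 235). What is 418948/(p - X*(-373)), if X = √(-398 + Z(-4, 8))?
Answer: 208636104/27904421 - 78133802*I*√394/27904421 ≈ 7.4768 - 55.579*I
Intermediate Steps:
p = 996 (p = -4*((96 - 519) + (-61 + 235)) = -4*(-423 + 174) = -4*(-249) = 996)
Z(t, H) = H + t
X = I*√394 (X = √(-398 + (8 - 4)) = √(-398 + 4) = √(-394) = I*√394 ≈ 19.849*I)
418948/(p - X*(-373)) = 418948/(996 - I*√394*(-373)) = 418948/(996 + 373*I*√394)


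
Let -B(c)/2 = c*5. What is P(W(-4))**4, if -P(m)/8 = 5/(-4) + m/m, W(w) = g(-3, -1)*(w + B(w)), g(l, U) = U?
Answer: 16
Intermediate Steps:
B(c) = -10*c (B(c) = -2*c*5 = -10*c)
W(w) = 9*w (W(w) = -(w - 10*w) = -(-9)*w = 9*w)
P(m) = 2 (P(m) = -8*(5/(-4) + m/m) = -8*(5*(-1/4) + 1) = -8*(-5/4 + 1) = -8*(-1/4) = 2)
P(W(-4))**4 = 2**4 = 16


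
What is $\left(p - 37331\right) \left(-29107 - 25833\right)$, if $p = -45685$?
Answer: $4560899040$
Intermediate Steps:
$\left(p - 37331\right) \left(-29107 - 25833\right) = \left(-45685 - 37331\right) \left(-29107 - 25833\right) = \left(-83016\right) \left(-54940\right) = 4560899040$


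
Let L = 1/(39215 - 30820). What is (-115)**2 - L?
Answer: 111023874/8395 ≈ 13225.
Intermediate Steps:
L = 1/8395 ≈ 0.00011912
(-115)**2 - L = (-115)**2 - 1*1/8395 = 13225 - 1/8395 = 111023874/8395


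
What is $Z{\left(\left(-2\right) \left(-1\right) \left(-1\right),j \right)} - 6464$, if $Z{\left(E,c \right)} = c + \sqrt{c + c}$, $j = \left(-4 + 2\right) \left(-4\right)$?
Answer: $-6452$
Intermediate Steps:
$j = 8$ ($j = \left(-2\right) \left(-4\right) = 8$)
$Z{\left(E,c \right)} = c + \sqrt{2} \sqrt{c}$ ($Z{\left(E,c \right)} = c + \sqrt{2 c} = c + \sqrt{2} \sqrt{c}$)
$Z{\left(\left(-2\right) \left(-1\right) \left(-1\right),j \right)} - 6464 = \left(8 + \sqrt{2} \sqrt{8}\right) - 6464 = \left(8 + \sqrt{2} \cdot 2 \sqrt{2}\right) - 6464 = \left(8 + 4\right) - 6464 = 12 - 6464 = -6452$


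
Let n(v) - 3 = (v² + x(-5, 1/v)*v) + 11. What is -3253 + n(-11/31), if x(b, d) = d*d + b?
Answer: -34249174/10571 ≈ -3239.9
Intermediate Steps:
x(b, d) = b + d² (x(b, d) = d² + b = b + d²)
n(v) = 14 + v² + v*(-5 + v⁻²) (n(v) = 3 + ((v² + (-5 + (1/v)²)*v) + 11) = 3 + ((v² + (-5 + v⁻²)*v) + 11) = 3 + ((v² + v*(-5 + v⁻²)) + 11) = 3 + (11 + v² + v*(-5 + v⁻²)) = 14 + v² + v*(-5 + v⁻²))
-3253 + n(-11/31) = -3253 + (14 + 1/(-11/31) + (-11/31)² - (-55)/31) = -3253 + (14 + 1/(-11*1/31) + (-11*1/31)² - (-55)/31) = -3253 + (14 + 1/(-11/31) + (-11/31)² - 5*(-11/31)) = -3253 + (14 - 31/11 + 121/961 + 55/31) = -3253 + 138289/10571 = -34249174/10571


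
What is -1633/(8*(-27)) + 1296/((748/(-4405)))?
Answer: -307974149/40392 ≈ -7624.6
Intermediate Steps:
-1633/(8*(-27)) + 1296/((748/(-4405))) = -1633/(-216) + 1296/((748*(-1/4405))) = -1633*(-1/216) + 1296/(-748/4405) = 1633/216 + 1296*(-4405/748) = 1633/216 - 1427220/187 = -307974149/40392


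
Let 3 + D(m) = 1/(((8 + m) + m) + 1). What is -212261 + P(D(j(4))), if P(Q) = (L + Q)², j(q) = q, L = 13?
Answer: -61314188/289 ≈ -2.1216e+5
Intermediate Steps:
D(m) = -3 + 1/(9 + 2*m) (D(m) = -3 + 1/(((8 + m) + m) + 1) = -3 + 1/((8 + 2*m) + 1) = -3 + 1/(9 + 2*m))
P(Q) = (13 + Q)²
-212261 + P(D(j(4))) = -212261 + (13 + 2*(-13 - 3*4)/(9 + 2*4))² = -212261 + (13 + 2*(-13 - 12)/(9 + 8))² = -212261 + (13 + 2*(-25)/17)² = -212261 + (13 + 2*(1/17)*(-25))² = -212261 + (13 - 50/17)² = -212261 + (171/17)² = -212261 + 29241/289 = -61314188/289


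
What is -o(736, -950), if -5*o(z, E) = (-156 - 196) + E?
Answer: -1302/5 ≈ -260.40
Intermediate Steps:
o(z, E) = 352/5 - E/5 (o(z, E) = -((-156 - 196) + E)/5 = -(-352 + E)/5 = 352/5 - E/5)
-o(736, -950) = -(352/5 - 1/5*(-950)) = -(352/5 + 190) = -1*1302/5 = -1302/5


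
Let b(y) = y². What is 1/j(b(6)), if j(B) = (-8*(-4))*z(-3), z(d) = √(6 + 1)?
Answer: √7/224 ≈ 0.011811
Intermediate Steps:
z(d) = √7
j(B) = 32*√7 (j(B) = (-8*(-4))*√7 = 32*√7)
1/j(b(6)) = 1/(32*√7) = √7/224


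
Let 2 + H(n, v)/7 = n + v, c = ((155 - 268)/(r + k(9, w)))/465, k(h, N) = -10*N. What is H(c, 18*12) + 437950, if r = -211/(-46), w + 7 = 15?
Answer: 708867013466/1613085 ≈ 4.3945e+5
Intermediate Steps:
w = 8 (w = -7 + 15 = 8)
r = 211/46 (r = -211*(-1/46) = 211/46 ≈ 4.5870)
c = 5198/1613085 (c = ((155 - 268)/(211/46 - 10*8))/465 = -113/(211/46 - 80)*(1/465) = -113/(-3469/46)*(1/465) = -113*(-46/3469)*(1/465) = (5198/3469)*(1/465) = 5198/1613085 ≈ 0.0032224)
H(n, v) = -14 + 7*n + 7*v (H(n, v) = -14 + 7*(n + v) = -14 + (7*n + 7*v) = -14 + 7*n + 7*v)
H(c, 18*12) + 437950 = (-14 + 7*(5198/1613085) + 7*(18*12)) + 437950 = (-14 + 36386/1613085 + 7*216) + 437950 = (-14 + 36386/1613085 + 1512) + 437950 = 2416437716/1613085 + 437950 = 708867013466/1613085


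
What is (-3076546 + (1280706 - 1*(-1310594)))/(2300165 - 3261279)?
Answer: 242623/480557 ≈ 0.50488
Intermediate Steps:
(-3076546 + (1280706 - 1*(-1310594)))/(2300165 - 3261279) = (-3076546 + (1280706 + 1310594))/(-961114) = (-3076546 + 2591300)*(-1/961114) = -485246*(-1/961114) = 242623/480557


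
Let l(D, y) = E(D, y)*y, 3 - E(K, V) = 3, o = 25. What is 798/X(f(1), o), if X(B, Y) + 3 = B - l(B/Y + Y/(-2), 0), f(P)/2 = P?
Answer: -798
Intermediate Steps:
E(K, V) = 0 (E(K, V) = 3 - 1*3 = 3 - 3 = 0)
f(P) = 2*P
l(D, y) = 0 (l(D, y) = 0*y = 0)
X(B, Y) = -3 + B (X(B, Y) = -3 + (B - 1*0) = -3 + (B + 0) = -3 + B)
798/X(f(1), o) = 798/(-3 + 2*1) = 798/(-3 + 2) = 798/(-1) = 798*(-1) = -798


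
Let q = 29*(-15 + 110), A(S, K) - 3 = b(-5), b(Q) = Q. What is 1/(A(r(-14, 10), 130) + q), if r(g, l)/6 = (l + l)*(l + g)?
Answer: 1/2753 ≈ 0.00036324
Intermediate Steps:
r(g, l) = 12*l*(g + l) (r(g, l) = 6*((l + l)*(l + g)) = 6*((2*l)*(g + l)) = 6*(2*l*(g + l)) = 12*l*(g + l))
A(S, K) = -2 (A(S, K) = 3 - 5 = -2)
q = 2755 (q = 29*95 = 2755)
1/(A(r(-14, 10), 130) + q) = 1/(-2 + 2755) = 1/2753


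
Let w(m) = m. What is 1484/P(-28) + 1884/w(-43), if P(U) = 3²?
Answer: 46856/387 ≈ 121.07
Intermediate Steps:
P(U) = 9
1484/P(-28) + 1884/w(-43) = 1484/9 + 1884/(-43) = 1484*(⅑) + 1884*(-1/43) = 1484/9 - 1884/43 = 46856/387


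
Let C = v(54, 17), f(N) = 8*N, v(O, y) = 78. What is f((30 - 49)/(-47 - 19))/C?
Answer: 38/1287 ≈ 0.029526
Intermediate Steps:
C = 78
f((30 - 49)/(-47 - 19))/C = (8*((30 - 49)/(-47 - 19)))/78 = (8*(-19/(-66)))*(1/78) = (8*(-19*(-1/66)))*(1/78) = (8*(19/66))*(1/78) = (76/33)*(1/78) = 38/1287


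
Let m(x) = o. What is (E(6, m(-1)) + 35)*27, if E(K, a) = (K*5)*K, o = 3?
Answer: 5805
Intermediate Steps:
m(x) = 3
E(K, a) = 5*K² (E(K, a) = (5*K)*K = 5*K²)
(E(6, m(-1)) + 35)*27 = (5*6² + 35)*27 = (5*36 + 35)*27 = (180 + 35)*27 = 215*27 = 5805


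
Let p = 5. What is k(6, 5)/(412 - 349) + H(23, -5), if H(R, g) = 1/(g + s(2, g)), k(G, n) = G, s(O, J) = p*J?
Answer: 13/210 ≈ 0.061905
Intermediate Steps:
s(O, J) = 5*J
H(R, g) = 1/(6*g) (H(R, g) = 1/(g + 5*g) = 1/(6*g))
k(6, 5)/(412 - 349) + H(23, -5) = 6/(412 - 349) + (⅙)/(-5) = 6/63 + (⅙)*(-⅕) = 6*(1/63) - 1/30 = 2/21 - 1/30 = 13/210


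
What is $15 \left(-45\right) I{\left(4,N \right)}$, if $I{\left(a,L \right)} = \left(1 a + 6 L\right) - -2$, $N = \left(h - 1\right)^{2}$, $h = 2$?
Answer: $-8100$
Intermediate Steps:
$N = 1$ ($N = \left(2 - 1\right)^{2} = 1^{2} = 1$)
$I{\left(a,L \right)} = 2 + a + 6 L$ ($I{\left(a,L \right)} = \left(a + 6 L\right) + 2 = 2 + a + 6 L$)
$15 \left(-45\right) I{\left(4,N \right)} = 15 \left(-45\right) \left(2 + 4 + 6 \cdot 1\right) = - 675 \left(2 + 4 + 6\right) = \left(-675\right) 12 = -8100$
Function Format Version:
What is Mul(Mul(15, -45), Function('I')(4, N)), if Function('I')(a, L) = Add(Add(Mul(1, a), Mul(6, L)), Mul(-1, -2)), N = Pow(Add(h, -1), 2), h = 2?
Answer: -8100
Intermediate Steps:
N = 1 (N = Pow(Add(2, -1), 2) = Pow(1, 2) = 1)
Function('I')(a, L) = Add(2, a, Mul(6, L)) (Function('I')(a, L) = Add(Add(a, Mul(6, L)), 2) = Add(2, a, Mul(6, L)))
Mul(Mul(15, -45), Function('I')(4, N)) = Mul(Mul(15, -45), Add(2, 4, Mul(6, 1))) = Mul(-675, Add(2, 4, 6)) = Mul(-675, 12) = -8100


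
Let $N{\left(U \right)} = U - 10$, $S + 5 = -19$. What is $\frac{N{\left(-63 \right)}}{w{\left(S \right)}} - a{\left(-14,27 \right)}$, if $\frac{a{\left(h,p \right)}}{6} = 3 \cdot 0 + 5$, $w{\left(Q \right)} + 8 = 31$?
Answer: $- \frac{763}{23} \approx -33.174$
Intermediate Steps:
$S = -24$ ($S = -5 - 19 = -24$)
$w{\left(Q \right)} = 23$ ($w{\left(Q \right)} = -8 + 31 = 23$)
$N{\left(U \right)} = -10 + U$
$a{\left(h,p \right)} = 30$ ($a{\left(h,p \right)} = 6 \left(3 \cdot 0 + 5\right) = 6 \left(0 + 5\right) = 6 \cdot 5 = 30$)
$\frac{N{\left(-63 \right)}}{w{\left(S \right)}} - a{\left(-14,27 \right)} = \frac{-10 - 63}{23} - 30 = \left(-73\right) \frac{1}{23} - 30 = - \frac{73}{23} - 30 = - \frac{763}{23}$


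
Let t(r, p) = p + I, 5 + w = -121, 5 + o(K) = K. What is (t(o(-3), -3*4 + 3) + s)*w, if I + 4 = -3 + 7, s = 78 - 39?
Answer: -3780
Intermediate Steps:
o(K) = -5 + K
w = -126 (w = -5 - 121 = -126)
s = 39
I = 0 (I = -4 + (-3 + 7) = -4 + 4 = 0)
t(r, p) = p (t(r, p) = p + 0 = p)
(t(o(-3), -3*4 + 3) + s)*w = ((-3*4 + 3) + 39)*(-126) = ((-12 + 3) + 39)*(-126) = (-9 + 39)*(-126) = 30*(-126) = -3780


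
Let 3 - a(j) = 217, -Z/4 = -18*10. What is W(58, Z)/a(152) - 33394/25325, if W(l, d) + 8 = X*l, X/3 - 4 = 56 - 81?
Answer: 42796917/2709775 ≈ 15.794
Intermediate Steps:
X = -63 (X = 12 + 3*(56 - 81) = 12 + 3*(-25) = 12 - 75 = -63)
Z = 720 (Z = -(-72)*10 = -4*(-180) = 720)
a(j) = -214 (a(j) = 3 - 1*217 = 3 - 217 = -214)
W(l, d) = -8 - 63*l
W(58, Z)/a(152) - 33394/25325 = (-8 - 63*58)/(-214) - 33394/25325 = (-8 - 3654)*(-1/214) - 33394*1/25325 = -3662*(-1/214) - 33394/25325 = 1831/107 - 33394/25325 = 42796917/2709775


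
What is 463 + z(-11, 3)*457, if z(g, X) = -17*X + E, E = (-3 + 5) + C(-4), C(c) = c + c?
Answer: -25586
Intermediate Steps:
C(c) = 2*c
E = -6 (E = (-3 + 5) + 2*(-4) = 2 - 8 = -6)
z(g, X) = -6 - 17*X (z(g, X) = -17*X - 6 = -6 - 17*X)
463 + z(-11, 3)*457 = 463 + (-6 - 17*3)*457 = 463 + (-6 - 51)*457 = 463 - 57*457 = 463 - 26049 = -25586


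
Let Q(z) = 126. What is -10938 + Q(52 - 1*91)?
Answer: -10812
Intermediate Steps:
-10938 + Q(52 - 1*91) = -10938 + 126 = -10812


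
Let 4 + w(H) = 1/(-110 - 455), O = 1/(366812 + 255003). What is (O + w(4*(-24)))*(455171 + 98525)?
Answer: -31138160978496/14053019 ≈ -2.2158e+6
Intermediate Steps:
O = 1/621815 ≈ 1.6082e-6
w(H) = -2261/565 (w(H) = -4 + 1/(-110 - 455) = -4 + 1/(-565) = -4 - 1/565 = -2261/565)
(O + w(4*(-24)))*(455171 + 98525) = (1/621815 - 2261/565)*(455171 + 98525) = -56236926/14053019*553696 = -31138160978496/14053019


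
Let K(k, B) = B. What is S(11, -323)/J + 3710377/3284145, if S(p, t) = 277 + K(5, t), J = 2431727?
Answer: 9022472860409/7986144068415 ≈ 1.1298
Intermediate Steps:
S(p, t) = 277 + t
S(11, -323)/J + 3710377/3284145 = (277 - 323)/2431727 + 3710377/3284145 = -46*1/2431727 + 3710377*(1/3284145) = -46/2431727 + 3710377/3284145 = 9022472860409/7986144068415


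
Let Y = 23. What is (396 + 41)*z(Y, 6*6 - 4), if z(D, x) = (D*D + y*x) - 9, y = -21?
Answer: -66424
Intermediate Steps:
z(D, x) = -9 + D² - 21*x (z(D, x) = (D*D - 21*x) - 9 = (D² - 21*x) - 9 = -9 + D² - 21*x)
(396 + 41)*z(Y, 6*6 - 4) = (396 + 41)*(-9 + 23² - 21*(6*6 - 4)) = 437*(-9 + 529 - 21*(36 - 4)) = 437*(-9 + 529 - 21*32) = 437*(-9 + 529 - 672) = 437*(-152) = -66424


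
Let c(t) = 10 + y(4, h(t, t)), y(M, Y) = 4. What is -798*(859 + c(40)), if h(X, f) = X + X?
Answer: -696654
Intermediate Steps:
h(X, f) = 2*X
c(t) = 14 (c(t) = 10 + 4 = 14)
-798*(859 + c(40)) = -798*(859 + 14) = -798*873 = -696654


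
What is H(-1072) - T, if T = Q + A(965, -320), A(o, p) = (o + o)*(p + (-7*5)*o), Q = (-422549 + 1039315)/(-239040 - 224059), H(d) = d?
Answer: 30472969756288/463099 ≈ 6.5802e+7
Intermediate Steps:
Q = -616766/463099 (Q = 616766/(-463099) = 616766*(-1/463099) = -616766/463099 ≈ -1.3318)
A(o, p) = 2*o*(p - 35*o) (A(o, p) = (2*o)*(p - 35*o) = 2*o*(p - 35*o))
T = -30473466198416/463099 (T = -616766/463099 + 2*965*(-320 - 35*965) = -616766/463099 + 2*965*(-320 - 33775) = -616766/463099 + 2*965*(-34095) = -616766/463099 - 65803350 = -30473466198416/463099 ≈ -6.5803e+7)
H(-1072) - T = -1072 - 1*(-30473466198416/463099) = -1072 + 30473466198416/463099 = 30472969756288/463099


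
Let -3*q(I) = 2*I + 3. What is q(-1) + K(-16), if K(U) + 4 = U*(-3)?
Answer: 131/3 ≈ 43.667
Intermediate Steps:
q(I) = -1 - 2*I/3 (q(I) = -(2*I + 3)/3 = -(3 + 2*I)/3 = -1 - 2*I/3)
K(U) = -4 - 3*U (K(U) = -4 + U*(-3) = -4 - 3*U)
q(-1) + K(-16) = (-1 - ⅔*(-1)) + (-4 - 3*(-16)) = (-1 + ⅔) + (-4 + 48) = -⅓ + 44 = 131/3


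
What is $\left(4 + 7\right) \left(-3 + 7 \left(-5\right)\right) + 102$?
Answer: $-316$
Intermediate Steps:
$\left(4 + 7\right) \left(-3 + 7 \left(-5\right)\right) + 102 = 11 \left(-3 - 35\right) + 102 = 11 \left(-38\right) + 102 = -418 + 102 = -316$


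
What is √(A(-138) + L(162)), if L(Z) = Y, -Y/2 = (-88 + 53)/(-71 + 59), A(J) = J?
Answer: I*√5178/6 ≈ 11.993*I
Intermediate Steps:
Y = -35/6 (Y = -2*(-88 + 53)/(-71 + 59) = -(-70)/(-12) = -(-70)*(-1)/12 = -2*35/12 = -35/6 ≈ -5.8333)
L(Z) = -35/6
√(A(-138) + L(162)) = √(-138 - 35/6) = √(-863/6) = I*√5178/6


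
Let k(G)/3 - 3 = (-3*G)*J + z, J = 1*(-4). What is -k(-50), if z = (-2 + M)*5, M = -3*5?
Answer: 2046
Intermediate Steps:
J = -4
M = -15
z = -85 (z = (-2 - 15)*5 = -17*5 = -85)
k(G) = -246 + 36*G (k(G) = 9 + 3*(-3*G*(-4) - 85) = 9 + 3*(12*G - 85) = 9 + 3*(-85 + 12*G) = 9 + (-255 + 36*G) = -246 + 36*G)
-k(-50) = -(-246 + 36*(-50)) = -(-246 - 1800) = -1*(-2046) = 2046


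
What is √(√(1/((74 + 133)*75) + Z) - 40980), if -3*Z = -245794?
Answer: √(-4877644500 + 115*√87766892619)/345 ≈ 201.73*I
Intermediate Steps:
Z = 245794/3 (Z = -⅓*(-245794) = 245794/3 ≈ 81931.)
√(√(1/((74 + 133)*75) + Z) - 40980) = √(√(1/((74 + 133)*75) + 245794/3) - 40980) = √(√(1/(207*75) + 245794/3) - 40980) = √(√(1/15525 + 245794/3) - 40980) = √(√(1271983951/15525) - 40980) = √(√87766892619/1035 - 40980) = √(-40980 + √87766892619/1035)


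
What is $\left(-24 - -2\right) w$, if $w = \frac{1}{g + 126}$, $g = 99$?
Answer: $- \frac{22}{225} \approx -0.097778$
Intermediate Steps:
$w = \frac{1}{225}$ ($w = \frac{1}{99 + 126} = \frac{1}{225} \approx 0.0044444$)
$\left(-24 - -2\right) w = \left(-24 - -2\right) \frac{1}{225} = \left(-24 + 2\right) \frac{1}{225} = \left(-22\right) \frac{1}{225} = - \frac{22}{225}$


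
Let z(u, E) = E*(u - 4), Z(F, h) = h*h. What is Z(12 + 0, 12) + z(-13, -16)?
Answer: 416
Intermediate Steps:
Z(F, h) = h²
z(u, E) = E*(-4 + u)
Z(12 + 0, 12) + z(-13, -16) = 12² - 16*(-4 - 13) = 144 - 16*(-17) = 144 + 272 = 416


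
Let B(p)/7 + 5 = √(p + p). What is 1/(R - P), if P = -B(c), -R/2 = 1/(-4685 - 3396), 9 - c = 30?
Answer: -2285573473/214387176427 - 457117927*I*√42/214387176427 ≈ -0.010661 - 0.013818*I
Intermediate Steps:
c = -21 (c = 9 - 1*30 = 9 - 30 = -21)
B(p) = -35 + 7*√2*√p (B(p) = -35 + 7*√(p + p) = -35 + 7*√(2*p) = -35 + 7*(√2*√p) = -35 + 7*√2*√p)
R = 2/8081 (R = -2/(-4685 - 3396) = -2/(-8081) = -2*(-1/8081) = 2/8081 ≈ 0.00024749)
P = 35 - 7*I*√42 (P = -(-35 + 7*√2*√(-21)) = -(-35 + 7*√2*(I*√21)) = -(-35 + 7*I*√42) = 35 - 7*I*√42 ≈ 35.0 - 45.365*I)
1/(R - P) = 1/(2/8081 - (35 - 7*I*√42)) = 1/(2/8081 + (-35 + 7*I*√42)) = 1/(-282833/8081 + 7*I*√42)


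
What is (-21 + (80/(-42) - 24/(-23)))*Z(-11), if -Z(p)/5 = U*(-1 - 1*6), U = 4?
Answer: -211180/69 ≈ -3060.6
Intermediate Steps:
Z(p) = 140 (Z(p) = -20*(-1 - 1*6) = -20*(-1 - 6) = -20*(-7) = -5*(-28) = 140)
(-21 + (80/(-42) - 24/(-23)))*Z(-11) = (-21 + (80/(-42) - 24/(-23)))*140 = (-21 + (80*(-1/42) - 24*(-1/23)))*140 = (-21 + (-40/21 + 24/23))*140 = (-21 - 416/483)*140 = -10559/483*140 = -211180/69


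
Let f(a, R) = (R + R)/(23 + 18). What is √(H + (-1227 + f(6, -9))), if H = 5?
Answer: 2*I*√513730/41 ≈ 34.963*I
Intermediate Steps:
f(a, R) = 2*R/41 (f(a, R) = (2*R)/41 = (2*R)*(1/41) = 2*R/41)
√(H + (-1227 + f(6, -9))) = √(5 + (-1227 + (2/41)*(-9))) = √(5 + (-1227 - 18/41)) = √(5 - 50325/41) = √(-50120/41) = 2*I*√513730/41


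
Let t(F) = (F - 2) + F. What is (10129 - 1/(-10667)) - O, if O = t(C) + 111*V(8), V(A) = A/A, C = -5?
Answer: 106990011/10667 ≈ 10030.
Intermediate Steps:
V(A) = 1
t(F) = -2 + 2*F (t(F) = (-2 + F) + F = -2 + 2*F)
O = 99 (O = (-2 + 2*(-5)) + 111*1 = (-2 - 10) + 111 = -12 + 111 = 99)
(10129 - 1/(-10667)) - O = (10129 - 1/(-10667)) - 1*99 = (10129 - 1*(-1/10667)) - 99 = (10129 + 1/10667) - 99 = 108046044/10667 - 99 = 106990011/10667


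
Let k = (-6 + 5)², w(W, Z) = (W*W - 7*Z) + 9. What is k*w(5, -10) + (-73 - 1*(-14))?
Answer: 45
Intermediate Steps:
w(W, Z) = 9 + W² - 7*Z (w(W, Z) = (W² - 7*Z) + 9 = 9 + W² - 7*Z)
k = 1 (k = (-1)² = 1)
k*w(5, -10) + (-73 - 1*(-14)) = 1*(9 + 5² - 7*(-10)) + (-73 - 1*(-14)) = 1*(9 + 25 + 70) + (-73 + 14) = 1*104 - 59 = 104 - 59 = 45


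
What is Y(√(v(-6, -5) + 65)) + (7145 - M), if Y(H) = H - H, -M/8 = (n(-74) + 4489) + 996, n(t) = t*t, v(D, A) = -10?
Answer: 94833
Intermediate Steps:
n(t) = t²
M = -87688 (M = -8*(((-74)² + 4489) + 996) = -8*((5476 + 4489) + 996) = -8*(9965 + 996) = -8*10961 = -87688)
Y(H) = 0
Y(√(v(-6, -5) + 65)) + (7145 - M) = 0 + (7145 - 1*(-87688)) = 0 + (7145 + 87688) = 0 + 94833 = 94833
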